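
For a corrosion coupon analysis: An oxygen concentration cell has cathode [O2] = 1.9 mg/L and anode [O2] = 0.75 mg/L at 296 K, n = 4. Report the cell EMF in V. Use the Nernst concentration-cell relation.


Apply the Nernst concentration-cell relation: E = (RT/nF)*ln(C_cathode/C_anode)
RT/nF = 8.314*296/(4*96485) = 0.00637649 V
ln(1.9/0.75) = 0.92954
E = 0.00637649 * 0.92954 = 0.00593 V

0.00593 V


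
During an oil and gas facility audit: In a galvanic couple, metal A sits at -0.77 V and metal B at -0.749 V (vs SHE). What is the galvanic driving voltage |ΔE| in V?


Driving voltage is the absolute potential difference.
|ΔE| = |-0.77 − (-0.749)| = 0.021 V

0.021 V


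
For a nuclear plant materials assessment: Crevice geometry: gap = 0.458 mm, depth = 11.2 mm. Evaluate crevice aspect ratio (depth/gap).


Aspect ratio = depth / gap
Ratio = 11.2 / 0.458 = 24.5

24.5


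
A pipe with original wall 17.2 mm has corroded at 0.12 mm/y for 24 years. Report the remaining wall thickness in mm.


Remaining wall = original − CR × time
t = 17.2 − 0.12*24 = 17.2 − 2.88 = 14.32 mm

14.32 mm


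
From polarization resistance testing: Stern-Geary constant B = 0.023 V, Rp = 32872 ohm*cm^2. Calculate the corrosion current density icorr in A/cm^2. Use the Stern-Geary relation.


Apply the Stern-Geary relation: icorr = B / Rp
icorr = 0.023 / 32872 = 6.997×10^-7 A/cm^2

6.997×10^-7 A/cm^2


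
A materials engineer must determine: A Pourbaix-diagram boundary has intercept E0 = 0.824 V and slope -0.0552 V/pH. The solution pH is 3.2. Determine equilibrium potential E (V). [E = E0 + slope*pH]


Apply the Pourbaix line equation: E = E0 + slope*pH
E = 0.824 + (-0.0552)*3.2 = 0.824 + (-0.17664) = 0.64736 V
Rounded to 3 decimal places: E = 0.647 V

0.647 V


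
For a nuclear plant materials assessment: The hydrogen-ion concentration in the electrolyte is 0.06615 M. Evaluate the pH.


pH = −log10[H+]
pH = −log10(0.06615) = 1.18

1.18


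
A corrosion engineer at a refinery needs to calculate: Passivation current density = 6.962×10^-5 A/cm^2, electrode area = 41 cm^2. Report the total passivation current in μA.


I = i_pass * A, then convert A → μA (×10^6)
I = 6.962×10^-5 * 41 * 10^6 = 2854.42 μA

2854.42 μA


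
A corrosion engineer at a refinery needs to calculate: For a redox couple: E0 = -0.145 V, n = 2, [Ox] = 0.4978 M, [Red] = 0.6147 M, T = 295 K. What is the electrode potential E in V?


Apply the Nernst equation: E = E0 + (RT/nF)*ln([Ox]/[Red])
Step 1: RT/nF = 8.314*295/(2*96485) = 0.0127099 V
Step 2: [Ox]/[Red] = 0.4978/0.6147 = 0.809826
Step 3: ln(0.809826) = -0.210936
Step 4: correction = 0.0127099 * -0.210936 = -0.003 V
E = -0.145 + -0.003 = -0.148 V

-0.148 V


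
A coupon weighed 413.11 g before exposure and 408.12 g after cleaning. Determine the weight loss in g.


Weight loss = initial − final
WL = 413.11 − 408.12 = 4.99 g

4.99 g


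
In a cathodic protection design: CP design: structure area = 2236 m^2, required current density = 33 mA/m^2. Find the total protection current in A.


I = area * current density, then convert mA → A (÷1000)
I = 2236 * 33 / 1000 = 73.79 A

73.79 A


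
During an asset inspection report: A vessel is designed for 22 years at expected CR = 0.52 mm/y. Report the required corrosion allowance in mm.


Corrosion allowance = CR × design life
CA = 0.52 * 22 = 11.44 mm

11.44 mm


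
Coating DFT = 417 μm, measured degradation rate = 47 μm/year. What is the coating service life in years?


Service life = thickness / degradation rate
Life = 417 / 47 = 8.9 years

8.9 years


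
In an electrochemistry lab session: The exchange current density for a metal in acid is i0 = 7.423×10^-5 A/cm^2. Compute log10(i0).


i0 = 7.423×10^-5 A/cm^2
log10(i0) = -4.129

-4.129


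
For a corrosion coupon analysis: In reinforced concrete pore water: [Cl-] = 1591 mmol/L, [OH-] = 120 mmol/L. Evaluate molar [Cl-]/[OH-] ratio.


Threshold parameter = [Cl-] / [OH-] (molar basis; both in mmol/L, so units cancel)
Ratio = 1591 / 120 = 13.26

13.26


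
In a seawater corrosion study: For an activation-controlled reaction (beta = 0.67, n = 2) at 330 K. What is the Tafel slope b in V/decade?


Apply the Tafel slope relation: b = 2.303*R*T/(beta*n*F)
Numerator: 2.303 * 8.314 * 330 = 6318.56
Denominator: 0.67 * 2 * 96485 = 129289.9
b = 6318.56 / 129289.9 = 0.0489 V/decade

0.0489 V/decade


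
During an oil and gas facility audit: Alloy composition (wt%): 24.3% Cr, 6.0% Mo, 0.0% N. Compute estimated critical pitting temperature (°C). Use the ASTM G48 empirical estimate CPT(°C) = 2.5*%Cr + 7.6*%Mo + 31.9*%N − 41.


Apply the ASTM G48 empirical CPT estimate: CPT(°C) = 2.5*%Cr + 7.6*%Mo + 31.9*%N − 41
2.5*24.3 = 60.75; 7.6*6.0 = 45.6; 31.9*0.0 = 0
CPT = 60.75 + 45.6 + 0 − 41 = 65.35 °C
Rounded to 0.1 °C: CPT ≈ 65.4 °C

65.4 °C


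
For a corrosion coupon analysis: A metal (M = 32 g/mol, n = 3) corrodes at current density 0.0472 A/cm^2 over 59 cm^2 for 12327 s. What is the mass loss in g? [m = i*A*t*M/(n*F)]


Apply Faraday's law: m = i*A*t*M / (n*F)
Total charge passed Q = i*A*t = 0.0472*59*12327 = 34328.2296 C
m = Q*M/(n*F) = 34328.2296*32/(3*96485) = 3.79507 g

3.79507 g


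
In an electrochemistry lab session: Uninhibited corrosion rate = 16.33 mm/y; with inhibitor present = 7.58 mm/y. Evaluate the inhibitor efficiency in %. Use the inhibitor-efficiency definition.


Apply the inhibitor-efficiency definition: IE = (CR_blank − CR_inh)/CR_blank × 100
IE = (16.33 − 7.58) / 16.33 × 100
IE = 8.75 / 16.33 × 100 = 53.6 %

53.6 %


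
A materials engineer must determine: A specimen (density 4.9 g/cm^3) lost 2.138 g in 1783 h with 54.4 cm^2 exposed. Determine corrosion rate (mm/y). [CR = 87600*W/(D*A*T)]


Apply the mm/y weight-loss relation: CR = 87600 * W / (D * A * T)
Numerator: 87600 * 2.138 = 187288.8
Denominator: 4.9 * 54.4 * 1783 = 475276.48
CR = 187288.8 / 475276.48 = 0.39406 mm/y

0.39406 mm/y


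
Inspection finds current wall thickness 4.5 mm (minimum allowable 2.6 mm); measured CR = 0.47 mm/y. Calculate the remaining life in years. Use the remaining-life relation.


Apply the remaining-life relation: RL = (t_current − t_min) / CR
RL = (4.5 − 2.6) / 0.47 = 1.9 / 0.47 = 4.0 years

4.0 years


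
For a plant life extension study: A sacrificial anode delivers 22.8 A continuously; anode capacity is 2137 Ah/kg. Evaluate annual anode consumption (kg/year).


Annual consumption = current * hours per year / capacity
Rate = 22.8 * 8760 / 2137 = 93.5 kg/year

93.5 kg/year


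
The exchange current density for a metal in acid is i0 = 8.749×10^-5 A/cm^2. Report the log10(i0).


i0 = 8.749×10^-5 A/cm^2
log10(i0) = -4.058

-4.058


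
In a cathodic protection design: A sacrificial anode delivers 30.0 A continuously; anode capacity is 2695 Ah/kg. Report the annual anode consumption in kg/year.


Annual consumption = current * hours per year / capacity
Rate = 30.0 * 8760 / 2695 = 97.5 kg/year

97.5 kg/year


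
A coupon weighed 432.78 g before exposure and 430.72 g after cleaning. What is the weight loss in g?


Weight loss = initial − final
WL = 432.78 − 430.72 = 2.06 g

2.06 g


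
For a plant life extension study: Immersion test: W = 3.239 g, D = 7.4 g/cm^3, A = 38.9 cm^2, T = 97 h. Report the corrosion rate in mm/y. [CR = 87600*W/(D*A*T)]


Apply the mm/y weight-loss relation: CR = 87600 * W / (D * A * T)
Numerator: 87600 * 3.239 = 283736.4
Denominator: 7.4 * 38.9 * 97 = 27922.42
CR = 283736.4 / 27922.42 = 10.1616 mm/y

10.1616 mm/y


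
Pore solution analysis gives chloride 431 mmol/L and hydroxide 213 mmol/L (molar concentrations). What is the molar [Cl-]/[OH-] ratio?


Threshold parameter = [Cl-] / [OH-] (molar basis; both in mmol/L, so units cancel)
Ratio = 431 / 213 = 2.02

2.02


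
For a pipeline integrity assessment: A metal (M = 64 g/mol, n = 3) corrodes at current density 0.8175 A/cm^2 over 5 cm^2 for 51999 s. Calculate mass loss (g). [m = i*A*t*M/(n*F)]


Apply Faraday's law: m = i*A*t*M / (n*F)
Total charge passed Q = i*A*t = 0.8175*5*51999 = 212545.9125 C
m = Q*M/(n*F) = 212545.9125*64/(3*96485) = 46.995 g

46.995 g


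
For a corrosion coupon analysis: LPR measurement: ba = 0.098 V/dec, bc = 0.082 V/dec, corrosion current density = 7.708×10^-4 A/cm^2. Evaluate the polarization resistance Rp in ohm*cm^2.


Apply the Stern-Geary equation: Rp = ba*bc / (2.303*icorr*(ba+bc))
ba*bc = 0.098*0.082 = 0.008036
ba+bc = 0.18; 2.303*icorr*(ba+bc) = 2.303*7.708×10^-4*0.18 = 3.1952743×10^-4
Rp = 0.008036 / 3.1952743×10^-4 = 25.15 ohm*cm^2

25.15 ohm*cm^2


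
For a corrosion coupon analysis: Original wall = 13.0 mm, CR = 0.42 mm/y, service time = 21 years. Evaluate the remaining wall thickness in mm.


Remaining wall = original − CR × time
t = 13.0 − 0.42*21 = 13.0 − 8.82 = 4.18 mm

4.18 mm


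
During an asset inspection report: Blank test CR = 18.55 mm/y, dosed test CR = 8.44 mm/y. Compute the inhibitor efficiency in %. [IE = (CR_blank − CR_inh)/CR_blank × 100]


Apply the inhibitor-efficiency definition: IE = (CR_blank − CR_inh)/CR_blank × 100
IE = (18.55 − 8.44) / 18.55 × 100
IE = 10.11 / 18.55 × 100 = 54.5 %

54.5 %


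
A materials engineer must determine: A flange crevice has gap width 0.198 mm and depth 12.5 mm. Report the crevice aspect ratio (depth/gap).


Aspect ratio = depth / gap
Ratio = 12.5 / 0.198 = 63.1

63.1


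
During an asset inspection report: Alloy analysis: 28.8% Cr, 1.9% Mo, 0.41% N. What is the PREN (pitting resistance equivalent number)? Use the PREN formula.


Apply the PREN formula: PREN = Cr + 3.3*Mo + 16*N
PREN = 28.8 + 3.3*1.9 + 16*0.41
PREN = 28.8 + 6.27 + 6.56 = 41.63

41.63


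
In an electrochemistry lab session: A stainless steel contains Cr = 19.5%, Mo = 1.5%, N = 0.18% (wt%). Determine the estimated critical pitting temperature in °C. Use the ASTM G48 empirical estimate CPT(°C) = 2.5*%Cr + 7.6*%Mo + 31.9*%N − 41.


Apply the ASTM G48 empirical CPT estimate: CPT(°C) = 2.5*%Cr + 7.6*%Mo + 31.9*%N − 41
2.5*19.5 = 48.75; 7.6*1.5 = 11.4; 31.9*0.18 = 5.742
CPT = 48.75 + 11.4 + 5.742 − 41 = 24.892 °C
Rounded to 0.1 °C: CPT ≈ 24.9 °C

24.9 °C


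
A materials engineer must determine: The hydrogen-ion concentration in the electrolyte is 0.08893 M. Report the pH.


pH = −log10[H+]
pH = −log10(0.08893) = 1.05

1.05


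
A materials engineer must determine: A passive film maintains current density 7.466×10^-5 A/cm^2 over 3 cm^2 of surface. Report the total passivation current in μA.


I = i_pass * A, then convert A → μA (×10^6)
I = 7.466×10^-5 * 3 * 10^6 = 223.98 μA

223.98 μA


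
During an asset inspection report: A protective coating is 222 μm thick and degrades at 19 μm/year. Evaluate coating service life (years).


Service life = thickness / degradation rate
Life = 222 / 19 = 11.7 years

11.7 years


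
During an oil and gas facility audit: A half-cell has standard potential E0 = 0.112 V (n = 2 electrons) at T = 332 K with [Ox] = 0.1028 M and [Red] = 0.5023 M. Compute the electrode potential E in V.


Apply the Nernst equation: E = E0 + (RT/nF)*ln([Ox]/[Red])
Step 1: RT/nF = 8.314*332/(2*96485) = 0.01430403 V
Step 2: [Ox]/[Red] = 0.1028/0.5023 = 0.204659
Step 3: ln(0.204659) = -1.58641
Step 4: correction = 0.01430403 * -1.58641 = -0.0227 V
E = 0.112 + -0.0227 = 0.0893 V

0.0893 V


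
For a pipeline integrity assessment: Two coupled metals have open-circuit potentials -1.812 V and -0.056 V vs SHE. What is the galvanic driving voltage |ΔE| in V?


Driving voltage is the absolute potential difference.
|ΔE| = |-1.812 − (-0.056)| = 1.756 V

1.756 V


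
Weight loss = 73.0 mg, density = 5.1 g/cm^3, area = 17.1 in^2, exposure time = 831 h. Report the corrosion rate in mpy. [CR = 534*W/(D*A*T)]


Apply the mpy weight-loss relation: CR = 534 * W / (D * A * T)
Numerator: 534 * 73.0 = 38982.0
Denominator: 5.1 * 17.1 * 831 = 72471.51
CR = 38982.0 / 72471.51 = 0.5379 mpy

0.5379 mpy


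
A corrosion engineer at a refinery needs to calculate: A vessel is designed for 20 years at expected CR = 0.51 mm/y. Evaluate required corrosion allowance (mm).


Corrosion allowance = CR × design life
CA = 0.51 * 20 = 10.2 mm

10.2 mm


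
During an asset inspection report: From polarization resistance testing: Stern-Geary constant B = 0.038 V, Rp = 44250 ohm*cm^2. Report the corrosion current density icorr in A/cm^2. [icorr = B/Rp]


Apply the Stern-Geary relation: icorr = B / Rp
icorr = 0.038 / 44250 = 8.588×10^-7 A/cm^2

8.588×10^-7 A/cm^2


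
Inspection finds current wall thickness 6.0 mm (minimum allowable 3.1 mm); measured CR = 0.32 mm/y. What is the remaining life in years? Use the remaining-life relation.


Apply the remaining-life relation: RL = (t_current − t_min) / CR
RL = (6.0 − 3.1) / 0.32 = 2.9 / 0.32 = 9.1 years

9.1 years


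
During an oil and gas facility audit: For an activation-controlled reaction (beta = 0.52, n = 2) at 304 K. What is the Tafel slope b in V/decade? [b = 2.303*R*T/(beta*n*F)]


Apply the Tafel slope relation: b = 2.303*R*T/(beta*n*F)
Numerator: 2.303 * 8.314 * 304 = 5820.73
Denominator: 0.52 * 2 * 96485 = 100344.4
b = 5820.73 / 100344.4 = 0.058 V/decade

0.058 V/decade


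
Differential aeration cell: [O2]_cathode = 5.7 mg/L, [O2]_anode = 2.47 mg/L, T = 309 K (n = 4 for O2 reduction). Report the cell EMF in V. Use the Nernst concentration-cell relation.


Apply the Nernst concentration-cell relation: E = (RT/nF)*ln(C_cathode/C_anode)
RT/nF = 8.314*309/(4*96485) = 0.00665654 V
ln(5.7/2.47) = 0.83625
E = 0.00665654 * 0.83625 = 0.00557 V

0.00557 V


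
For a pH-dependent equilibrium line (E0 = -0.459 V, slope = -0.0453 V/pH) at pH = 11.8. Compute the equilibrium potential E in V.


Apply the Pourbaix line equation: E = E0 + slope*pH
E = -0.459 + (-0.0453)*11.8 = -0.459 + (-0.53454) = -0.99354 V
Rounded to 4 decimal places: E = -0.9935 V

-0.9935 V


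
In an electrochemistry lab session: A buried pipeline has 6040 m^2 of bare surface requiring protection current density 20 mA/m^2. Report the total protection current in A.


I = area * current density, then convert mA → A (÷1000)
I = 6040 * 20 / 1000 = 120.8 A

120.8 A


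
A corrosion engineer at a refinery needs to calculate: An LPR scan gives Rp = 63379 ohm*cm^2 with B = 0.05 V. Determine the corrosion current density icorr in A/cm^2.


Apply the Stern-Geary relation: icorr = B / Rp
icorr = 0.05 / 63379 = 7.889×10^-7 A/cm^2

7.889×10^-7 A/cm^2


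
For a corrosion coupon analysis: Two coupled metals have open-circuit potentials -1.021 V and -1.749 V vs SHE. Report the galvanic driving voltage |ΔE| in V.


Driving voltage is the absolute potential difference.
|ΔE| = |-1.021 − (-1.749)| = 0.728 V

0.728 V


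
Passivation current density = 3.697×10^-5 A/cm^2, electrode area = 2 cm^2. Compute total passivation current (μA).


I = i_pass * A, then convert A → μA (×10^6)
I = 3.697×10^-5 * 2 * 10^6 = 73.94 μA

73.94 μA


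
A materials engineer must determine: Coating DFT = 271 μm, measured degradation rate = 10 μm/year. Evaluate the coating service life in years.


Service life = thickness / degradation rate
Life = 271 / 10 = 27.1 years

27.1 years


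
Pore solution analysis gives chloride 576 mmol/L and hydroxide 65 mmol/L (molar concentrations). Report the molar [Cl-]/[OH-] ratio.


Threshold parameter = [Cl-] / [OH-] (molar basis; both in mmol/L, so units cancel)
Ratio = 576 / 65 = 8.86

8.86


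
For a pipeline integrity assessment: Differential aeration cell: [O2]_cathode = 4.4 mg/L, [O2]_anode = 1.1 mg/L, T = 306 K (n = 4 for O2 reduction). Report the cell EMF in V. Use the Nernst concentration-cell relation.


Apply the Nernst concentration-cell relation: E = (RT/nF)*ln(C_cathode/C_anode)
RT/nF = 8.314*306/(4*96485) = 0.00659192 V
ln(4.4/1.1) = 1.38629
E = 0.00659192 * 1.38629 = 0.00914 V

0.00914 V


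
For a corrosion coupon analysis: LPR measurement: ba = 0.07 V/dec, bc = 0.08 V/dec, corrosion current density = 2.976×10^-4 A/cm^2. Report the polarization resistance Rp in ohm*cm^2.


Apply the Stern-Geary equation: Rp = ba*bc / (2.303*icorr*(ba+bc))
ba*bc = 0.07*0.08 = 0.0056
ba+bc = 0.15; 2.303*icorr*(ba+bc) = 2.303*2.976×10^-4*0.15 = 1.0280592×10^-4
Rp = 0.0056 / 1.0280592×10^-4 = 54.47 ohm*cm^2

54.47 ohm*cm^2


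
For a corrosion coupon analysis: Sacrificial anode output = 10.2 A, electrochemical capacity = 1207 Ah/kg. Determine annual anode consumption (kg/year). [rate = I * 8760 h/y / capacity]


Annual consumption = current * hours per year / capacity
Rate = 10.2 * 8760 / 1207 = 74.0 kg/year

74.0 kg/year


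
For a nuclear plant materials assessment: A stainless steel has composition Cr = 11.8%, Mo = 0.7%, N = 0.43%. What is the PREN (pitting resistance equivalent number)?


Apply the PREN formula: PREN = Cr + 3.3*Mo + 16*N
PREN = 11.8 + 3.3*0.7 + 16*0.43
PREN = 11.8 + 2.31 + 6.88 = 20.99

20.99


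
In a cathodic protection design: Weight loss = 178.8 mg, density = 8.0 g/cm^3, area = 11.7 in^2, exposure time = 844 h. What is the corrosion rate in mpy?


Apply the mpy weight-loss relation: CR = 534 * W / (D * A * T)
Numerator: 534 * 178.8 = 95479.2
Denominator: 8.0 * 11.7 * 844 = 78998.4
CR = 95479.2 / 78998.4 = 1.2086 mpy

1.2086 mpy


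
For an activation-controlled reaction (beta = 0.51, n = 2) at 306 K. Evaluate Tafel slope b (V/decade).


Apply the Tafel slope relation: b = 2.303*R*T/(beta*n*F)
Numerator: 2.303 * 8.314 * 306 = 5859.03
Denominator: 0.51 * 2 * 96485 = 98414.7
b = 5859.03 / 98414.7 = 0.0595 V/decade

0.0595 V/decade


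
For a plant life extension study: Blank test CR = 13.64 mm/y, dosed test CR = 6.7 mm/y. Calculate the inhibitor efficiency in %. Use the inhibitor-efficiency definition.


Apply the inhibitor-efficiency definition: IE = (CR_blank − CR_inh)/CR_blank × 100
IE = (13.64 − 6.7) / 13.64 × 100
IE = 6.94 / 13.64 × 100 = 50.9 %

50.9 %


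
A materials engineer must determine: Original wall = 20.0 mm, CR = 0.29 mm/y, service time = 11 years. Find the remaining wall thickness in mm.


Remaining wall = original − CR × time
t = 20.0 − 0.29*11 = 20.0 − 3.19 = 16.81 mm

16.81 mm


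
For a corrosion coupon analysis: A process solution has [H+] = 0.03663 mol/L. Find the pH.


pH = −log10[H+]
pH = −log10(0.03663) = 1.44

1.44


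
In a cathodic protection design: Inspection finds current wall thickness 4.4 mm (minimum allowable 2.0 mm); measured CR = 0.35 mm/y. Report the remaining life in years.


Apply the remaining-life relation: RL = (t_current − t_min) / CR
RL = (4.4 − 2.0) / 0.35 = 2.4 / 0.35 = 6.9 years

6.9 years


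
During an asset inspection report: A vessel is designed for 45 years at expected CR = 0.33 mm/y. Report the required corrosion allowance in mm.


Corrosion allowance = CR × design life
CA = 0.33 * 45 = 14.85 mm

14.85 mm


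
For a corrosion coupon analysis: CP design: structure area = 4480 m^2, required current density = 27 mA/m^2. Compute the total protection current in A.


I = area * current density, then convert mA → A (÷1000)
I = 4480 * 27 / 1000 = 120.96 A

120.96 A


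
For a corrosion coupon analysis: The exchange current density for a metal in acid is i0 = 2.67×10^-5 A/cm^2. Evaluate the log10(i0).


i0 = 2.67×10^-5 A/cm^2
log10(i0) = -4.573

-4.573


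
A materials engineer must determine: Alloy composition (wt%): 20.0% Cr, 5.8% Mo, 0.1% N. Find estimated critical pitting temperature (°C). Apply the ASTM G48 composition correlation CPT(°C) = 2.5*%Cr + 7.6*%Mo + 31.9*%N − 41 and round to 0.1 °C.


Apply the ASTM G48 empirical CPT estimate: CPT(°C) = 2.5*%Cr + 7.6*%Mo + 31.9*%N − 41
2.5*20.0 = 50; 7.6*5.8 = 44.08; 31.9*0.1 = 3.19
CPT = 50 + 44.08 + 3.19 − 41 = 56.27 °C
Rounded to 0.1 °C: CPT ≈ 56.3 °C

56.3 °C


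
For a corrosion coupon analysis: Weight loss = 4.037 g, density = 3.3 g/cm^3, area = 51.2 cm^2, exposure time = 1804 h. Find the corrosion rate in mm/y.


Apply the mm/y weight-loss relation: CR = 87600 * W / (D * A * T)
Numerator: 87600 * 4.037 = 353641.2
Denominator: 3.3 * 51.2 * 1804 = 304803.84
CR = 353641.2 / 304803.84 = 1.1602 mm/y

1.1602 mm/y


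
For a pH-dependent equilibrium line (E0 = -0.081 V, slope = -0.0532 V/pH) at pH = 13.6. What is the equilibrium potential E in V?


Apply the Pourbaix line equation: E = E0 + slope*pH
E = -0.081 + (-0.0532)*13.6 = -0.081 + (-0.72352) = -0.80452 V
Rounded to 4 decimal places: E = -0.8045 V

-0.8045 V


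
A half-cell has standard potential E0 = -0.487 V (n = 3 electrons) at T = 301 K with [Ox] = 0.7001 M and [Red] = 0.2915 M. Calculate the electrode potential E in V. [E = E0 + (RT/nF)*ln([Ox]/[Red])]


Apply the Nernst equation: E = E0 + (RT/nF)*ln([Ox]/[Red])
Step 1: RT/nF = 8.314*301/(3*96485) = 0.00864561 V
Step 2: [Ox]/[Red] = 0.7001/0.2915 = 2.401715
Step 3: ln(2.401715) = 0.876183
Step 4: correction = 0.00864561 * 0.876183 = 0.0076 V
E = -0.487 + 0.0076 = -0.4794 V

-0.4794 V


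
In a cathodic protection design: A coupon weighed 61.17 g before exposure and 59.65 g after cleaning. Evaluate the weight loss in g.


Weight loss = initial − final
WL = 61.17 − 59.65 = 1.52 g

1.52 g


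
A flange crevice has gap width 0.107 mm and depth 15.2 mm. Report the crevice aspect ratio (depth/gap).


Aspect ratio = depth / gap
Ratio = 15.2 / 0.107 = 142.1

142.1


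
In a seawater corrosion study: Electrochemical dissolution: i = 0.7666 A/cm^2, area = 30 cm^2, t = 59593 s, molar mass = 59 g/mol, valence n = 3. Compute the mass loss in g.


Apply Faraday's law: m = i*A*t*M / (n*F)
Total charge passed Q = i*A*t = 0.7666*30*59593 = 1370519.814 C
m = Q*M/(n*F) = 1370519.814*59/(3*96485) = 279.35489 g

279.35489 g


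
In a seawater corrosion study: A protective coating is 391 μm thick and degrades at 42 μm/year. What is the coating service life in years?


Service life = thickness / degradation rate
Life = 391 / 42 = 9.3 years

9.3 years


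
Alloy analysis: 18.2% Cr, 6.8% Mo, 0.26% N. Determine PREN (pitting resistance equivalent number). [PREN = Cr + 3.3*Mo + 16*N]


Apply the PREN formula: PREN = Cr + 3.3*Mo + 16*N
PREN = 18.2 + 3.3*6.8 + 16*0.26
PREN = 18.2 + 22.44 + 4.16 = 44.8

44.8


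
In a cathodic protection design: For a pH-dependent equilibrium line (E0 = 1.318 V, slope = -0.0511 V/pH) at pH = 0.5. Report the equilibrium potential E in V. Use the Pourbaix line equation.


Apply the Pourbaix line equation: E = E0 + slope*pH
E = 1.318 + (-0.0511)*0.5 = 1.318 + (-0.02555) = 1.29245 V
Rounded to 3 decimal places: E = 1.292 V

1.292 V


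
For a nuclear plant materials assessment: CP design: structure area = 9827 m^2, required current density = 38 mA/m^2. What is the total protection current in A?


I = area * current density, then convert mA → A (÷1000)
I = 9827 * 38 / 1000 = 373.43 A

373.43 A


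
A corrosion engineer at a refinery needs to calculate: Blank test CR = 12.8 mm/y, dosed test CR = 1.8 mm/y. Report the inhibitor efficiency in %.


Apply the inhibitor-efficiency definition: IE = (CR_blank − CR_inh)/CR_blank × 100
IE = (12.8 − 1.8) / 12.8 × 100
IE = 11.0 / 12.8 × 100 = 85.9 %

85.9 %


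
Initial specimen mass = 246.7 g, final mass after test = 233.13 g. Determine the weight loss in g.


Weight loss = initial − final
WL = 246.7 − 233.13 = 13.57 g

13.57 g


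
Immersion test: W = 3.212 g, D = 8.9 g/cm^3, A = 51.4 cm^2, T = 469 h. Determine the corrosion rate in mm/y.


Apply the mm/y weight-loss relation: CR = 87600 * W / (D * A * T)
Numerator: 87600 * 3.212 = 281371.2
Denominator: 8.9 * 51.4 * 469 = 214548.74
CR = 281371.2 / 214548.74 = 1.3115 mm/y

1.3115 mm/y


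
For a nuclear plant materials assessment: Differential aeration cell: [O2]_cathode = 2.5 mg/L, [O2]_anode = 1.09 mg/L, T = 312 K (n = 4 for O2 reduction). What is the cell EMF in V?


Apply the Nernst concentration-cell relation: E = (RT/nF)*ln(C_cathode/C_anode)
RT/nF = 8.314*312/(4*96485) = 0.00672117 V
ln(2.5/1.09) = 0.83011
E = 0.00672117 * 0.83011 = 0.00558 V

0.00558 V


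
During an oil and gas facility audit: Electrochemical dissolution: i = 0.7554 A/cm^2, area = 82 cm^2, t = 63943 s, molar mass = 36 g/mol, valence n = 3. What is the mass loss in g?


Apply Faraday's law: m = i*A*t*M / (n*F)
Total charge passed Q = i*A*t = 0.7554*82*63943 = 3960808.4604 C
m = Q*M/(n*F) = 3960808.4604*36/(3*96485) = 492.6123 g

492.6123 g


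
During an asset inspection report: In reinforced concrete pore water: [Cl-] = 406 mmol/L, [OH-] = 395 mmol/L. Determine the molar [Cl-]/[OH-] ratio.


Threshold parameter = [Cl-] / [OH-] (molar basis; both in mmol/L, so units cancel)
Ratio = 406 / 395 = 1.03

1.03


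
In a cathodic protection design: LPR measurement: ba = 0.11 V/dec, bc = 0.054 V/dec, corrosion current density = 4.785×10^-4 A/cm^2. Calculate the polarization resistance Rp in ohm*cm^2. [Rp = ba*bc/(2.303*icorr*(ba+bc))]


Apply the Stern-Geary equation: Rp = ba*bc / (2.303*icorr*(ba+bc))
ba*bc = 0.11*0.054 = 0.00594
ba+bc = 0.164; 2.303*icorr*(ba+bc) = 2.303*4.785×10^-4*0.164 = 1.8072562×10^-4
Rp = 0.00594 / 1.8072562×10^-4 = 32.9 ohm*cm^2

32.9 ohm*cm^2


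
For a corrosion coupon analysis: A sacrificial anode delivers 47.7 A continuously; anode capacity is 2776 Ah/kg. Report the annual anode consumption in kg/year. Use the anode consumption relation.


Annual consumption = current * hours per year / capacity
Rate = 47.7 * 8760 / 2776 = 150.5 kg/year

150.5 kg/year


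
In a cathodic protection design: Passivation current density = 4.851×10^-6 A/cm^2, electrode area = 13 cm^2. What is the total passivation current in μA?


I = i_pass * A, then convert A → μA (×10^6)
I = 4.851×10^-6 * 13 * 10^6 = 63.06 μA

63.06 μA


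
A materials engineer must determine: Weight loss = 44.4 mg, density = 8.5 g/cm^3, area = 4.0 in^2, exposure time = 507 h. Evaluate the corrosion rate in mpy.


Apply the mpy weight-loss relation: CR = 534 * W / (D * A * T)
Numerator: 534 * 44.4 = 23709.6
Denominator: 8.5 * 4.0 * 507 = 17238.0
CR = 23709.6 / 17238.0 = 1.375 mpy

1.375 mpy


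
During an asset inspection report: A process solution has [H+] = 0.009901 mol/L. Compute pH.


pH = −log10[H+]
pH = −log10(0.009901) = 2.0

2.0


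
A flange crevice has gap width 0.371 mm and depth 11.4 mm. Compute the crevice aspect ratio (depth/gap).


Aspect ratio = depth / gap
Ratio = 11.4 / 0.371 = 30.7

30.7


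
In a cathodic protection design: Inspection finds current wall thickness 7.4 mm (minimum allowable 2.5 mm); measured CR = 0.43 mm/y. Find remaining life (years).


Apply the remaining-life relation: RL = (t_current − t_min) / CR
RL = (7.4 − 2.5) / 0.43 = 4.9 / 0.43 = 11.4 years

11.4 years


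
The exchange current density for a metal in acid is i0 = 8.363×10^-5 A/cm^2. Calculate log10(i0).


i0 = 8.363×10^-5 A/cm^2
log10(i0) = -4.078

-4.078


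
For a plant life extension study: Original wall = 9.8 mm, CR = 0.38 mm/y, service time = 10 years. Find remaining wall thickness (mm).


Remaining wall = original − CR × time
t = 9.8 − 0.38*10 = 9.8 − 3.8 = 6.0 mm

6.0 mm


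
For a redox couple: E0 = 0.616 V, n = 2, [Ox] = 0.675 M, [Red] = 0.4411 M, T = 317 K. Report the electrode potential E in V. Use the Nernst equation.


Apply the Nernst equation: E = E0 + (RT/nF)*ln([Ox]/[Red])
Step 1: RT/nF = 8.314*317/(2*96485) = 0.01365776 V
Step 2: [Ox]/[Red] = 0.675/0.4411 = 1.530265
Step 3: ln(1.530265) = 0.425441
Step 4: correction = 0.01365776 * 0.425441 = 0.006 V
E = 0.616 + 0.006 = 0.622 V

0.622 V


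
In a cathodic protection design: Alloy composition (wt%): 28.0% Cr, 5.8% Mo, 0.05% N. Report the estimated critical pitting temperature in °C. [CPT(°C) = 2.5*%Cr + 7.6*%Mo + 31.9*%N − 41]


Apply the ASTM G48 empirical CPT estimate: CPT(°C) = 2.5*%Cr + 7.6*%Mo + 31.9*%N − 41
2.5*28.0 = 70; 7.6*5.8 = 44.08; 31.9*0.05 = 1.595
CPT = 70 + 44.08 + 1.595 − 41 = 74.675 °C
Rounded to 0.1 °C: CPT ≈ 74.7 °C

74.7 °C


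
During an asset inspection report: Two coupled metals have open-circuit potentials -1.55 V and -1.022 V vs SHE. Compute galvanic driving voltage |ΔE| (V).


Driving voltage is the absolute potential difference.
|ΔE| = |-1.55 − (-1.022)| = 0.528 V

0.528 V


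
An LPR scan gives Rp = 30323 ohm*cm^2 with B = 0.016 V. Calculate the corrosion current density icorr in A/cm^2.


Apply the Stern-Geary relation: icorr = B / Rp
icorr = 0.016 / 30323 = 5.277×10^-7 A/cm^2

5.277×10^-7 A/cm^2


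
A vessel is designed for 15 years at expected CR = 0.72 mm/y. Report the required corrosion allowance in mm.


Corrosion allowance = CR × design life
CA = 0.72 * 15 = 10.8 mm

10.8 mm


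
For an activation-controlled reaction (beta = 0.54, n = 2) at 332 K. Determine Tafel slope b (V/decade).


Apply the Tafel slope relation: b = 2.303*R*T/(beta*n*F)
Numerator: 2.303 * 8.314 * 332 = 6356.85
Denominator: 0.54 * 2 * 96485 = 104203.8
b = 6356.85 / 104203.8 = 0.061 V/decade

0.061 V/decade


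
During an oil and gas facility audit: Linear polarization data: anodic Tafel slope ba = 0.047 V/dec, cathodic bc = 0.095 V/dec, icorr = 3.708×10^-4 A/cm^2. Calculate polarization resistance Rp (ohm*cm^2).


Apply the Stern-Geary equation: Rp = ba*bc / (2.303*icorr*(ba+bc))
ba*bc = 0.047*0.095 = 0.004465
ba+bc = 0.142; 2.303*icorr*(ba+bc) = 2.303*3.708×10^-4*0.142 = 1.2126124×10^-4
Rp = 0.004465 / 1.2126124×10^-4 = 36.82 ohm*cm^2

36.82 ohm*cm^2


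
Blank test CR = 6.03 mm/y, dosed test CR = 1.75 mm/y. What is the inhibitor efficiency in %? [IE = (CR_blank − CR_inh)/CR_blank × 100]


Apply the inhibitor-efficiency definition: IE = (CR_blank − CR_inh)/CR_blank × 100
IE = (6.03 − 1.75) / 6.03 × 100
IE = 4.28 / 6.03 × 100 = 71.0 %

71.0 %


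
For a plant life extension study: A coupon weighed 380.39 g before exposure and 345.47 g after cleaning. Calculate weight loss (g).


Weight loss = initial − final
WL = 380.39 − 345.47 = 34.92 g

34.92 g


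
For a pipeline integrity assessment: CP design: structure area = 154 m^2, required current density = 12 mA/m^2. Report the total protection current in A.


I = area * current density, then convert mA → A (÷1000)
I = 154 * 12 / 1000 = 1.85 A

1.85 A


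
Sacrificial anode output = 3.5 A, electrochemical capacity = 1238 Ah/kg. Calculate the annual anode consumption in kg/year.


Annual consumption = current * hours per year / capacity
Rate = 3.5 * 8760 / 1238 = 24.8 kg/year

24.8 kg/year


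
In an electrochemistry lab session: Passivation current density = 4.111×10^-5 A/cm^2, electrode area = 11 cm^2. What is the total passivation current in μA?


I = i_pass * A, then convert A → μA (×10^6)
I = 4.111×10^-5 * 11 * 10^6 = 452.21 μA

452.21 μA


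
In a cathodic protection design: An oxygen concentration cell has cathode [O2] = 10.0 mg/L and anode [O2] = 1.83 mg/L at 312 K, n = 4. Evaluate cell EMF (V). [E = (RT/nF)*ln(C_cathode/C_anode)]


Apply the Nernst concentration-cell relation: E = (RT/nF)*ln(C_cathode/C_anode)
RT/nF = 8.314*312/(4*96485) = 0.00672117 V
ln(10.0/1.83) = 1.69827
E = 0.00672117 * 1.69827 = 0.01141 V

0.01141 V


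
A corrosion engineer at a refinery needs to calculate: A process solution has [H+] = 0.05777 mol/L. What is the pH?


pH = −log10[H+]
pH = −log10(0.05777) = 1.24

1.24


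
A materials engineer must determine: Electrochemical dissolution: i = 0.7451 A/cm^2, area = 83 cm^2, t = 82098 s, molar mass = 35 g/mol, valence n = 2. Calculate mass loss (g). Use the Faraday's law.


Apply Faraday's law: m = i*A*t*M / (n*F)
Total charge passed Q = i*A*t = 0.7451*83*82098 = 5077211.2434 C
m = Q*M/(n*F) = 5077211.2434*35/(2*96485) = 920.88093 g

920.88093 g


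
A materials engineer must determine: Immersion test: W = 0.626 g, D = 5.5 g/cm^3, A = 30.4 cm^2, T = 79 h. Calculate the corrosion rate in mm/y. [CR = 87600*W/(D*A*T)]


Apply the mm/y weight-loss relation: CR = 87600 * W / (D * A * T)
Numerator: 87600 * 0.626 = 54837.6
Denominator: 5.5 * 30.4 * 79 = 13208.8
CR = 54837.6 / 13208.8 = 4.1516 mm/y

4.1516 mm/y


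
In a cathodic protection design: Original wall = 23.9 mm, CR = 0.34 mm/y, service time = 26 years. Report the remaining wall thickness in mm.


Remaining wall = original − CR × time
t = 23.9 − 0.34*26 = 23.9 − 8.84 = 15.06 mm

15.06 mm


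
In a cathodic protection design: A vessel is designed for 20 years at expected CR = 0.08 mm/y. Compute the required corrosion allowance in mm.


Corrosion allowance = CR × design life
CA = 0.08 * 20 = 1.6 mm

1.6 mm


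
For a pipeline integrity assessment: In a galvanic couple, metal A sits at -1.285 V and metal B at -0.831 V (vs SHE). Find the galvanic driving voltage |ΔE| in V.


Driving voltage is the absolute potential difference.
|ΔE| = |-1.285 − (-0.831)| = 0.454 V

0.454 V


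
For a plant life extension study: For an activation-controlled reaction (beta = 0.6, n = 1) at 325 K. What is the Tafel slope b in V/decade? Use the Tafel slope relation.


Apply the Tafel slope relation: b = 2.303*R*T/(beta*n*F)
Numerator: 2.303 * 8.314 * 325 = 6222.82
Denominator: 0.6 * 1 * 96485 = 57891.0
b = 6222.82 / 57891.0 = 0.1075 V/decade

0.1075 V/decade


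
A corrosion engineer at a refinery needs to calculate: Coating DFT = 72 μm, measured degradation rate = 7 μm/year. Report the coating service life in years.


Service life = thickness / degradation rate
Life = 72 / 7 = 10.3 years

10.3 years


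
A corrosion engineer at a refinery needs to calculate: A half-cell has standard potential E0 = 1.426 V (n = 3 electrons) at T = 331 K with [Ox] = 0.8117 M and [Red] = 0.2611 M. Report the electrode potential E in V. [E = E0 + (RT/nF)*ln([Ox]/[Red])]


Apply the Nernst equation: E = E0 + (RT/nF)*ln([Ox]/[Red])
Step 1: RT/nF = 8.314*331/(3*96485) = 0.00950729 V
Step 2: [Ox]/[Red] = 0.8117/0.2611 = 3.108771
Step 3: ln(3.108771) = 1.134227
Step 4: correction = 0.00950729 * 1.134227 = 0.011 V
E = 1.426 + 0.011 = 1.437 V

1.437 V


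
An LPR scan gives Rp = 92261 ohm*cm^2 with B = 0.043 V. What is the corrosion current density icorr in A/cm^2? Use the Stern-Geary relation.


Apply the Stern-Geary relation: icorr = B / Rp
icorr = 0.043 / 92261 = 4.661×10^-7 A/cm^2

4.661×10^-7 A/cm^2


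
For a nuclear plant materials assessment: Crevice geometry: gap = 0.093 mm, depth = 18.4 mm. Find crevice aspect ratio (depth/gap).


Aspect ratio = depth / gap
Ratio = 18.4 / 0.093 = 197.8

197.8


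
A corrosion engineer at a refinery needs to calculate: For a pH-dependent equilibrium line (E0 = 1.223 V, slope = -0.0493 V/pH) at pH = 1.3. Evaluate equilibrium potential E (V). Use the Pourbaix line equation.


Apply the Pourbaix line equation: E = E0 + slope*pH
E = 1.223 + (-0.0493)*1.3 = 1.223 + (-0.06409) = 1.15891 V
Rounded to 3 decimal places: E = 1.159 V

1.159 V


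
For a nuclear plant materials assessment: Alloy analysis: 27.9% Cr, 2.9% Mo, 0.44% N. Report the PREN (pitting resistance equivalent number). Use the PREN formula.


Apply the PREN formula: PREN = Cr + 3.3*Mo + 16*N
PREN = 27.9 + 3.3*2.9 + 16*0.44
PREN = 27.9 + 9.57 + 7.04 = 44.51

44.51


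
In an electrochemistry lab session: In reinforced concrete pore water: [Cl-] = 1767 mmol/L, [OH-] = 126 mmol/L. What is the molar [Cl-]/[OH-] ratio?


Threshold parameter = [Cl-] / [OH-] (molar basis; both in mmol/L, so units cancel)
Ratio = 1767 / 126 = 14.02

14.02


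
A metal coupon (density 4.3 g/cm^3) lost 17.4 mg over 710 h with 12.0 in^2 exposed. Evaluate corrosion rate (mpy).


Apply the mpy weight-loss relation: CR = 534 * W / (D * A * T)
Numerator: 534 * 17.4 = 9291.6
Denominator: 4.3 * 12.0 * 710 = 36636.0
CR = 9291.6 / 36636.0 = 0.254 mpy

0.254 mpy


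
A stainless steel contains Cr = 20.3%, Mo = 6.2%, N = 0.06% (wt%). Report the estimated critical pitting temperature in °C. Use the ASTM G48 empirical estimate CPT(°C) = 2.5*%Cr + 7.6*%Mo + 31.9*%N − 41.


Apply the ASTM G48 empirical CPT estimate: CPT(°C) = 2.5*%Cr + 7.6*%Mo + 31.9*%N − 41
2.5*20.3 = 50.75; 7.6*6.2 = 47.12; 31.9*0.06 = 1.914
CPT = 50.75 + 47.12 + 1.914 − 41 = 58.784 °C
Rounded to 0.1 °C: CPT ≈ 58.8 °C

58.8 °C


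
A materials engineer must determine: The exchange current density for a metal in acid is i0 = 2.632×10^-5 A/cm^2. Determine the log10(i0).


i0 = 2.632×10^-5 A/cm^2
log10(i0) = -4.58

-4.58


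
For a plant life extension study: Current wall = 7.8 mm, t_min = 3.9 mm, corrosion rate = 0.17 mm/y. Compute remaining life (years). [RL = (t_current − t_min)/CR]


Apply the remaining-life relation: RL = (t_current − t_min) / CR
RL = (7.8 − 3.9) / 0.17 = 3.9 / 0.17 = 22.9 years

22.9 years


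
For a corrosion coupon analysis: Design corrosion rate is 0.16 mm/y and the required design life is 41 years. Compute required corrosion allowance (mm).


Corrosion allowance = CR × design life
CA = 0.16 * 41 = 6.56 mm

6.56 mm


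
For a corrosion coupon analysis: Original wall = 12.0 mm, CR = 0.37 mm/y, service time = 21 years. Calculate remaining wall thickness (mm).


Remaining wall = original − CR × time
t = 12.0 − 0.37*21 = 12.0 − 7.77 = 4.23 mm

4.23 mm


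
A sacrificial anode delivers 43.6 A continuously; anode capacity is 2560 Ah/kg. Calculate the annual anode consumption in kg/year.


Annual consumption = current * hours per year / capacity
Rate = 43.6 * 8760 / 2560 = 149.2 kg/year

149.2 kg/year


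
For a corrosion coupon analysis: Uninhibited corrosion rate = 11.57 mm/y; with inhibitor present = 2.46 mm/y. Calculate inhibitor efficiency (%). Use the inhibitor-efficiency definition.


Apply the inhibitor-efficiency definition: IE = (CR_blank − CR_inh)/CR_blank × 100
IE = (11.57 − 2.46) / 11.57 × 100
IE = 9.11 / 11.57 × 100 = 78.7 %

78.7 %


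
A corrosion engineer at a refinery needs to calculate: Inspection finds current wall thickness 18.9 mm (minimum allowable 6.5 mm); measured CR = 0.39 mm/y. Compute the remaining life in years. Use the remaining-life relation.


Apply the remaining-life relation: RL = (t_current − t_min) / CR
RL = (18.9 − 6.5) / 0.39 = 12.4 / 0.39 = 31.8 years

31.8 years


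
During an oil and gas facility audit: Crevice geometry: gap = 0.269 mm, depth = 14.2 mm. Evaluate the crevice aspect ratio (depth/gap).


Aspect ratio = depth / gap
Ratio = 14.2 / 0.269 = 52.8

52.8


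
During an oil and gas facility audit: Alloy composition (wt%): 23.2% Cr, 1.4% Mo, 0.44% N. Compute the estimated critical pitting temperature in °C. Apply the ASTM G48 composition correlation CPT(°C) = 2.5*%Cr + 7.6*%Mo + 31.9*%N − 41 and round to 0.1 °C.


Apply the ASTM G48 empirical CPT estimate: CPT(°C) = 2.5*%Cr + 7.6*%Mo + 31.9*%N − 41
2.5*23.2 = 58; 7.6*1.4 = 10.64; 31.9*0.44 = 14.036
CPT = 58 + 10.64 + 14.036 − 41 = 41.676 °C
Rounded to 0.1 °C: CPT ≈ 41.7 °C

41.7 °C


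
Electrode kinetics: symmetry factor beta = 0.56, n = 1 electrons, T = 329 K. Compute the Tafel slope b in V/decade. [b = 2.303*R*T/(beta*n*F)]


Apply the Tafel slope relation: b = 2.303*R*T/(beta*n*F)
Numerator: 2.303 * 8.314 * 329 = 6299.41
Denominator: 0.56 * 1 * 96485 = 54031.6
b = 6299.41 / 54031.6 = 0.1166 V/decade

0.1166 V/decade


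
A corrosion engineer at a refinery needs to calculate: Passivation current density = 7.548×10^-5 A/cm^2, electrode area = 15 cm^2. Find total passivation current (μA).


I = i_pass * A, then convert A → μA (×10^6)
I = 7.548×10^-5 * 15 * 10^6 = 1132.2 μA

1132.2 μA


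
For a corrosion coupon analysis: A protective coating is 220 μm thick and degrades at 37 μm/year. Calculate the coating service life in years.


Service life = thickness / degradation rate
Life = 220 / 37 = 5.9 years

5.9 years
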